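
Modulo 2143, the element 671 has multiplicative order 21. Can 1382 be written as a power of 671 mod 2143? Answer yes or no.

1382 ∈ ⟨671⟩ iff 1382^21 ≡ 1 (mod 2143), since |⟨671⟩| = 21.
1382^21 mod 2143 = 1.
Since 1 = 1, 1382 lies in the subgroup.

yes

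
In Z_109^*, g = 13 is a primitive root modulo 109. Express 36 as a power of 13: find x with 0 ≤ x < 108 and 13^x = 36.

50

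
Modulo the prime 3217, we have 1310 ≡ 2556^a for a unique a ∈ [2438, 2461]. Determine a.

Compute 2556^2438 mod 3217 = 25, then multiply by 2556 repeatedly:
  2556^2438=25  2556^2439=2777  2556^2440=1310
Found 1310 at exponent 2440.

2440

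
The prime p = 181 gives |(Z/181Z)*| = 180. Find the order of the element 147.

90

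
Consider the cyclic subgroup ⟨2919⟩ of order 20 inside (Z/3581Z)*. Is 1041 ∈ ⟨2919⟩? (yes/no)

⟨2919⟩ has order 20; its elements mod 3581 are {1, 86, 234, 364, 662, 768, 925, 1041, 1362, 1590, 1991, 2219, 2540, 2656, 2813, 2919, 3217, 3347, 3495, 3580}.
1041 is in this set.

yes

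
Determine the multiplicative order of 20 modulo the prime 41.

The order of 20 must divide p − 1 = 40 = 2^3 · 5.
Divisors: 1, 2, 4, 5, 8, 10, 20, 40.
Check each in increasing order: 20^1 ≡ 20;  20^2 ≡ 31;  20^4 ≡ 18;  20^5 ≡ 32;  20^8 ≡ 37;  20^10 ≡ 40;  20^20 ≡ 1.
Smallest exponent giving 1 is 20.

20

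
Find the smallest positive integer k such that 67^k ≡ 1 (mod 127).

126

The order of 67 must divide p − 1 = 126 = 2 · 3^2 · 7.
Divisors: 1, 2, 3, 6, 7, 9, 14, 18, 21, 42, 63, 126.
Check each in increasing order: 67^1 ≡ 67;  67^2 ≡ 44;  67^3 ≡ 27;  67^6 ≡ 94;  67^7 ≡ 75;  67^9 ≡ 125;  67^14 ≡ 37;  67^18 ≡ 4;  67^21 ≡ 108;  67^42 ≡ 107;  67^63 ≡ 126;  67^126 ≡ 1.
Smallest exponent giving 1 is 126.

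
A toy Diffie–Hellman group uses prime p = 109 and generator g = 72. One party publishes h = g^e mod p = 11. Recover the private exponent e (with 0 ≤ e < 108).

49

Baby-step giant-step with m = ceil(sqrt(108)) = 11.
Baby table (72^j mod 109 for j=0..10):
  0:1  1:72  2:61  3:32  4:15  5:99  6:43  7:44
  8:7  9:68  10:100
Giant step factor: 72^(-11) ≡ 91 (mod 109).
Scan 11·91^i mod 109 for i = 0, 1, …:
  i=0: 11   i=1: 20   i=2: 76   i=3: 49
  i=4: 99
Match at i=4, j=5: e = 4·11 + 5 = 49.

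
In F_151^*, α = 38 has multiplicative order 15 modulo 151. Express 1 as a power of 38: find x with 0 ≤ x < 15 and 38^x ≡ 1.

0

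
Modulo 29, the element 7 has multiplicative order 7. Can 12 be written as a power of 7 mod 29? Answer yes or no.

12 ∈ ⟨7⟩ iff 12^7 ≡ 1 (mod 29), since |⟨7⟩| = 7.
12^7 mod 29 = 17.
Since 17 ≠ 1, 12 does not lie in the subgroup.

no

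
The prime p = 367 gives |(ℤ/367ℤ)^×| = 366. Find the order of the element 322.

The order of 322 must divide p − 1 = 366 = 2 · 3 · 61.
Divisors: 1, 2, 3, 6, 61, 122, 183, 366.
Check each in increasing order: 322^1 ≡ 322;  322^2 ≡ 190;  322^3 ≡ 258;  322^6 ≡ 137;  322^61 ≡ 1.
Smallest exponent giving 1 is 61.

61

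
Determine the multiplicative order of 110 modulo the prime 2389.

398

The order of 110 must divide p − 1 = 2388 = 2^2 · 3 · 199.
Divisors: 1, 2, 3, 4, 6, 12, 199, 398, 597, 796, 1194, 2388.
Check each in increasing order: 110^1 ≡ 110;  110^2 ≡ 155;  110^3 ≡ 327;  110^4 ≡ 135;  110^6 ≡ 1813;  110^12 ≡ 2094;  110^199 ≡ 2388;  110^398 ≡ 1.
Smallest exponent giving 1 is 398.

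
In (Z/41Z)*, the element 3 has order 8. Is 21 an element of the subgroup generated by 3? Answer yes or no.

no

⟨3⟩ has order 8; its elements mod 41 are {1, 3, 9, 14, 27, 32, 38, 40}.
21 is not in this set.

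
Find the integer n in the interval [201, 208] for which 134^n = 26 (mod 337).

Compute 134^201 mod 337 = 218, then multiply by 134 repeatedly:
  134^201=218  134^202=230  134^203=153  134^204=282  134^205=44
  134^206=167  134^207=136  134^208=26
Found 26 at exponent 208.

208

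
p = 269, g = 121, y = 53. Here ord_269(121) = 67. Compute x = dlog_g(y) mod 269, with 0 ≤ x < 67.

8

Baby-step giant-step with m = ceil(sqrt(67)) = 9.
Baby table (121^j mod 269 for j=0..8):
  0:1  1:121  2:115  3:196  4:44  5:213  6:218  7:16
  8:53
Giant step factor: 121^(-9) ≡ 25 (mod 269).
Scan 53·25^i mod 269 for i = 0, 1, …:
  i=0: 53
Match at i=0, j=8: x = 0·9 + 8 = 8.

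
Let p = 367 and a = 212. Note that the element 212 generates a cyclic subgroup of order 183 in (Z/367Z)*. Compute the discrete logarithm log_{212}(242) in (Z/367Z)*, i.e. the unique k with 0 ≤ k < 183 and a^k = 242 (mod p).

99

Baby-step giant-step with m = ceil(sqrt(183)) = 14.
Baby table (212^j mod 367 for j=0..13):
  0:1  1:212  2:170  3:74  4:274  5:102  6:338  7:91
  8:208  9:56  10:128  11:345  12:107  13:297
Giant step factor: 212^(-14) ≡ 328 (mod 367).
Scan 242·328^i mod 367 for i = 0, 1, …:
  i=0: 242   i=1: 104   i=2: 348   i=3: 7
  i=4: 94   i=5: 4   i=6: 211   i=7: 212
Match at i=7, j=1: k = 7·14 + 1 = 99.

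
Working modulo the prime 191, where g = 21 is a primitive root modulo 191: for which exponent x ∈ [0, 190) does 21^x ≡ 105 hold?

121

Baby-step giant-step with m = ceil(sqrt(190)) = 14.
Baby table (21^j mod 191 for j=0..13):
  0:1  1:21  2:59  3:93  4:43  5:139  6:54  7:179
  8:130  9:56  10:30  11:57  12:51  13:116
Giant step factor: 21^(-14) ≡ 65 (mod 191).
Scan 105·65^i mod 191 for i = 0, 1, …:
  i=0: 105   i=1: 140   i=2: 123   i=3: 164
  i=4: 155   i=5: 143   i=6: 127   i=7: 42
  i=8: 56
Match at i=8, j=9: x = 8·14 + 9 = 121.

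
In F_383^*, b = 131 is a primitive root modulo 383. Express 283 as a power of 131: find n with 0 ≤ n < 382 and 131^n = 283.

203

Baby-step giant-step with m = ceil(sqrt(382)) = 20.
Baby table (131^j mod 383 for j=0..19):
  0:1  1:131  2:309  3:264  4:114  5:380  6:373  7:222
  8:357  9:41  10:9  11:30  12:100  13:78  14:260  15:356
  16:293  17:83  18:149  19:369
Giant step factor: 131^(-20) ≡ 331 (mod 383).
Scan 283·331^i mod 383 for i = 0, 1, …:
  i=0: 283   i=1: 221   i=2: 381   i=3: 104
  i=4: 337   i=5: 94   i=6: 91   i=7: 247
  i=8: 178   i=9: 319   i=10: 264
Match at i=10, j=3: n = 10·20 + 3 = 203.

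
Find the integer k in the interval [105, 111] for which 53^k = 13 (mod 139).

110

Compute 53^105 mod 139 = 39, then multiply by 53 repeatedly:
  53^105=39  53^106=121  53^107=19  53^108=34  53^109=134
  53^110=13
Found 13 at exponent 110.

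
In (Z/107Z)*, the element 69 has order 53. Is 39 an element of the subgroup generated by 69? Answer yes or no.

39 ∈ ⟨69⟩ iff 39^53 ≡ 1 (mod 107), since |⟨69⟩| = 53.
39^53 mod 107 = 1.
Since 1 = 1, 39 lies in the subgroup.

yes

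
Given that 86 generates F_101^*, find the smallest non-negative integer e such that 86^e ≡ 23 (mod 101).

2

Baby-step giant-step with m = ceil(sqrt(100)) = 10.
Baby table (86^j mod 101 for j=0..9):
  0:1  1:86  2:23  3:59  4:24  5:44  6:47  7:2
  8:71  9:46
Giant step factor: 86^(-10) ≡ 6 (mod 101).
Scan 23·6^i mod 101 for i = 0, 1, …:
  i=0: 23
Match at i=0, j=2: e = 0·10 + 2 = 2.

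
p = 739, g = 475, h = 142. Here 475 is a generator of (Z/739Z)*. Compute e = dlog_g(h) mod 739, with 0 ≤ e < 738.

728

Baby-step giant-step with m = ceil(sqrt(738)) = 28.
Baby table (475^j mod 739 for j=0..27):
  0:1  1:475  2:230  3:617  4:431  5:22  6:104  7:626
  8:272  9:614  10:484  11:71  12:470  13:72  14:206  15:302
  16:84  17:733  18:106  19:98  20:732  21:370  22:607  23:115
  24:678  25:585  26:11  27:52
Giant step factor: 475^(-28) ≡ 85 (mod 739).
Scan 142·85^i mod 739 for i = 0, 1, …:
  i=0: 142   i=1: 246   i=2: 218   i=3: 55
  i=4: 241   i=5: 532   i=6: 141   i=7: 161
  i=8: 383   i=9: 39     …   i=25: 313
  i=26: 1
Match at i=26, j=0: e = 26·28 + 0 = 728.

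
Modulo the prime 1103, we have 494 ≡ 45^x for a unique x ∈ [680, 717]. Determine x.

696

Compute 45^680 mod 1103 = 850, then multiply by 45 repeatedly:
  45^680=850  45^681=748  45^682=570  45^683=281  45^684=512
  45^685=980  45^686=1083  45^687=203  45^688=311  45^689=759
  45^690=1065  45^691=496  45^692=260  45^693=670  45^694=369
  45^695=60  45^696=494
Found 494 at exponent 696.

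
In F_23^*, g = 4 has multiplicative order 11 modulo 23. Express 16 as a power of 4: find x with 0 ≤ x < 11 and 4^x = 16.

Successive powers of 4 modulo 23:
  4^0=1  4^1=4  4^2=16
So 4^2 ≡ 16 (mod 23), giving x = 2.

2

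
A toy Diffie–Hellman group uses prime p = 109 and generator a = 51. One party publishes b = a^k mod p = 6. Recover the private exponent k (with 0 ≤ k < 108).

73

Baby-step giant-step with m = ceil(sqrt(108)) = 11.
Baby table (51^j mod 109 for j=0..10):
  0:1  1:51  2:94  3:107  4:7  5:30  6:4  7:95
  8:49  9:101  10:28
Giant step factor: 51^(-11) ≡ 10 (mod 109).
Scan 6·10^i mod 109 for i = 0, 1, …:
  i=0: 6   i=1: 60   i=2: 55   i=3: 5
  i=4: 50   i=5: 64   i=6: 95
Match at i=6, j=7: k = 6·11 + 7 = 73.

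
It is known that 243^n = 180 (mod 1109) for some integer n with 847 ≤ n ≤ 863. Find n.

Compute 243^847 mod 1109 = 1011, then multiply by 243 repeatedly:
  243^847=1011  243^848=584  243^849=1069  243^850=261  243^851=210
  243^852=16  243^853=561  243^854=1025  243^855=659  243^856=441
  243^857=699  243^858=180
Found 180 at exponent 858.

858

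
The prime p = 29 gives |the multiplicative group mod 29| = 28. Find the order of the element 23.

The order of 23 must divide p − 1 = 28 = 2^2 · 7.
Divisors: 1, 2, 4, 7, 14, 28.
Check each in increasing order: 23^1 ≡ 23;  23^2 ≡ 7;  23^4 ≡ 20;  23^7 ≡ 1.
Smallest exponent giving 1 is 7.

7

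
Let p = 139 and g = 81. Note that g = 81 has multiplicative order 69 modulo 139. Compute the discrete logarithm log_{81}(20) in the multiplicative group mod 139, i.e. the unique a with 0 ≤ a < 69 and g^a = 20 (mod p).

14

Baby-step giant-step with m = ceil(sqrt(69)) = 9.
Baby table (81^j mod 139 for j=0..8):
  0:1  1:81  2:28  3:44  4:89  5:120  6:129  7:24
  8:137
Giant step factor: 81^(-9) ≡ 6 (mod 139).
Scan 20·6^i mod 139 for i = 0, 1, …:
  i=0: 20   i=1: 120
Match at i=1, j=5: a = 1·9 + 5 = 14.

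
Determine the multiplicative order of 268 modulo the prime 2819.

The order of 268 must divide p − 1 = 2818 = 2 · 1409.
Divisors: 1, 2, 1409, 2818.
Check each in increasing order: 268^1 ≡ 268;  268^2 ≡ 1349;  268^1409 ≡ 1.
Smallest exponent giving 1 is 1409.

1409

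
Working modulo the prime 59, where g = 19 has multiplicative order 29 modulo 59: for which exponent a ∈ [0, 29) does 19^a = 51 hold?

Successive powers of 19 modulo 59:
  19^0=1  19^1=19  19^2=7  19^3=15  19^4=49  19^5=46
  19^6=48  19^7=27  19^8=41  19^9=12  19^10=51
So 19^10 ≡ 51 (mod 59), giving a = 10.

10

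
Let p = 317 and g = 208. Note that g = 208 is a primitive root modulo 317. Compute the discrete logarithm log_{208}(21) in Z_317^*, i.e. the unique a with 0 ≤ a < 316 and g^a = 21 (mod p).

Baby-step giant-step with m = ceil(sqrt(316)) = 18.
Baby table (208^j mod 317 for j=0..17):
  0:1  1:208  2:152  3:233  4:280  5:229  6:82  7:255
  8:101  9:86  10:136  11:75  12:67  13:305  14:40  15:78
  16:57  17:127
Giant step factor: 208^(-18) ≡ 157 (mod 317).
Scan 21·157^i mod 317 for i = 0, 1, …:
  i=0: 21   i=1: 127
Match at i=1, j=17: a = 1·18 + 17 = 35.

35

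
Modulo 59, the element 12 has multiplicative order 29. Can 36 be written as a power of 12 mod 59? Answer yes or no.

yes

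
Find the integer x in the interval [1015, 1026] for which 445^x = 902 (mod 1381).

Compute 445^1015 mod 1381 = 939, then multiply by 445 repeatedly:
  445^1015=939  445^1016=793  445^1017=730  445^1018=315  445^1019=694
  445^1020=867  445^1021=516  445^1022=374  445^1023=710  445^1024=1082
  445^1025=902
Found 902 at exponent 1025.

1025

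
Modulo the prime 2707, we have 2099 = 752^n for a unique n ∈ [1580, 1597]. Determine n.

Compute 752^1580 mod 2707 = 939, then multiply by 752 repeatedly:
  752^1580=939  752^1581=2308  752^1582=429  752^1583=475  752^1584=2583
  752^1585=1497  752^1586=2339  752^1587=2085  752^1588=567  752^1589=1385
  752^1590=2032  752^1591=1316  752^1592=1577  752^1593=238  752^1594=314
  752^1595=619  752^1596=2591  752^1597=2099
Found 2099 at exponent 1597.

1597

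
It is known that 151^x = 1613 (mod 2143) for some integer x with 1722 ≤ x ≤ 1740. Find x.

Compute 151^1722 mod 2143 = 4, then multiply by 151 repeatedly:
  151^1722=4  151^1723=604  151^1724=1198  151^1725=886  151^1726=920
  151^1727=1768  151^1728=1236  151^1729=195  151^1730=1586  151^1731=1613
Found 1613 at exponent 1731.

1731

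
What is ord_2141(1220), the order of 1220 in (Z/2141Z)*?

The order of 1220 must divide p − 1 = 2140 = 2^2 · 5 · 107.
Divisors: 1, 2, 4, 5, 10, 20, 107, 214, 428, 535, 1070, 2140.
Check each in increasing order: 1220^1 ≡ 1220;  1220^2 ≡ 405;  1220^4 ≡ 1309;  1220^5 ≡ 1935;  1220^10 ≡ 1757;  1220^20 ≡ 1868;  1220^107 ≡ 1633;  1220^214 ≡ 1144;  1220^428 ≡ 585;  1220^535 ≡ 419;  1220^1070 ≡ 2140;  1220^2140 ≡ 1.
Smallest exponent giving 1 is 2140.

2140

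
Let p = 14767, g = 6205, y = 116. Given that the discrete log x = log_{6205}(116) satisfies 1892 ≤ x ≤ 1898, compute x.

Compute 6205^1892 mod 14767 = 13004, then multiply by 6205 repeatedly:
  6205^1892=13004  6205^1893=2932  6205^1894=116
Found 116 at exponent 1894.

1894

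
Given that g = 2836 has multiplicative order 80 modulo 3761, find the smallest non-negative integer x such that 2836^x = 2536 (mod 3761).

12

Successive powers of 2836 modulo 3761:
  2836^0=1  2836^1=2836  2836^2=1878  2836^3=432  2836^4=2827  2836^5=2681
  2836^6=2335  2836^7=2700  2836^8=3565  2836^9=772  2836^10=490  2836^11=1831
  2836^12=2536
So 2836^12 ≡ 2536 (mod 3761), giving x = 12.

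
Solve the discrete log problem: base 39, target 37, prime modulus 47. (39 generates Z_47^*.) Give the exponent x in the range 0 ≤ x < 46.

34

Baby-step giant-step with m = ceil(sqrt(46)) = 7.
Baby table (39^j mod 47 for j=0..6):
  0:1  1:39  2:17  3:5  4:7  5:38  6:25
Giant step factor: 39^(-7) ≡ 43 (mod 47).
Scan 37·43^i mod 47 for i = 0, 1, …:
  i=0: 37   i=1: 40   i=2: 28   i=3: 29
  i=4: 25
Match at i=4, j=6: x = 4·7 + 6 = 34.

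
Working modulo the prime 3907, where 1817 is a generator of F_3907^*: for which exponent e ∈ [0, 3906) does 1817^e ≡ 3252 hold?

Baby-step giant-step with m = ceil(sqrt(3906)) = 63.
Baby table (1817^j mod 3907 for j=0..62):
  0:1  1:1817  2:74  3:1620  4:1569  5:2670  6:2803  7:2230
  8:351  9:926  10:2532  11:2105  12:3739  13:3397  14:3196  15:1330
  16:2084  17:745  18:1843  19:432  20:3544  21:712  22:487  23:1897
  24:875  25:3633  26:2238  27:3166  28:1518  29:3771  30:2936  31:1657
  32:2379  33:1501  34:231  35:1678  36:1466  37:3055  38:2995  39:3371
  40:2838  41:3313  42:2941  43:2928  44:2749  45:1787  46:262  47:3307
  48:3760  49:2484  50:843  51:187  52:3777  53:2117  54:2101  55:378
  56:3101  57:623  58:2868  59:3125  60:1254  61:737  62:2935
Giant step factor: 1817^(-63) ≡ 1050 (mod 3907).
Scan 3252·1050^i mod 3907 for i = 0, 1, …:
  i=0: 3252   i=1: 3789   i=2: 1124   i=3: 286
  i=4: 3368   i=5: 565   i=6: 3293   i=7: 3862
  i=8: 3541   i=9: 2493     …   i=14: 3039
  i=15: 2838
Match at i=15, j=40: e = 15·63 + 40 = 985.

985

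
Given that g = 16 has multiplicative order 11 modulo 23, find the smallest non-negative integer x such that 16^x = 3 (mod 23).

Successive powers of 16 modulo 23:
  16^0=1  16^1=16  16^2=3
So 16^2 ≡ 3 (mod 23), giving x = 2.

2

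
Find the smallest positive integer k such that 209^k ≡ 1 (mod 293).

146

The order of 209 must divide p − 1 = 292 = 2^2 · 73.
Divisors: 1, 2, 4, 73, 146, 292.
Check each in increasing order: 209^1 ≡ 209;  209^2 ≡ 24;  209^4 ≡ 283;  209^73 ≡ 292;  209^146 ≡ 1.
Smallest exponent giving 1 is 146.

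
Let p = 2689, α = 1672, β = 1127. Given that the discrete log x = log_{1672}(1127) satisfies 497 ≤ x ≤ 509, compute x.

Compute 1672^497 mod 2689 = 1561, then multiply by 1672 repeatedly:
  1672^497=1561  1672^498=1662  1672^499=1127
Found 1127 at exponent 499.

499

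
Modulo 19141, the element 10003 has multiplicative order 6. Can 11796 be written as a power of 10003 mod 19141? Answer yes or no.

⟨10003⟩ has order 6; its elements mod 19141 are {1, 9138, 9139, 10002, 10003, 19140}.
11796 is not in this set.

no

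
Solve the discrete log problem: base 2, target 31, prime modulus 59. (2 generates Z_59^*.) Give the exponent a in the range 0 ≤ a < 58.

Baby-step giant-step with m = ceil(sqrt(58)) = 8.
Baby table (2^j mod 59 for j=0..7):
  0:1  1:2  2:4  3:8  4:16  5:32  6:5  7:10
Giant step factor: 2^(-8) ≡ 3 (mod 59).
Scan 31·3^i mod 59 for i = 0, 1, …:
  i=0: 31   i=1: 34   i=2: 43   i=3: 11
  i=4: 33   i=5: 40   i=6: 2
Match at i=6, j=1: a = 6·8 + 1 = 49.

49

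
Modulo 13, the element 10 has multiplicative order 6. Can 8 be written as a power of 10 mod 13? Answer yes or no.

no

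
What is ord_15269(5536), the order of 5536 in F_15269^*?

7634

The order of 5536 must divide p − 1 = 15268 = 2^2 · 11 · 347.
Divisors: 1, 2, 4, 11, 22, 44, 347, 694, 1388, 3817, 7634, 15268.
Check each in increasing order: 5536^1 ≡ 5536;  5536^2 ≡ 2413;  5536^4 ≡ 5080;  5536^11 ≡ 10954;  5536^22 ≡ 6314;  5536^44 ≡ 14506;  5536^347 ≡ 10543;  5536^694 ≡ 11798;  5536^1388 ≡ 600;  5536^3817 ≡ 15268;  5536^7634 ≡ 1.
Smallest exponent giving 1 is 7634.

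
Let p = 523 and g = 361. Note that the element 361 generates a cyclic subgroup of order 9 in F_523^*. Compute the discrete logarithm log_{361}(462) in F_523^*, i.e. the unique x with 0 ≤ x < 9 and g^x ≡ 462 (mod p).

Successive powers of 361 modulo 523:
  361^0=1  361^1=361  361^2=94  361^3=462
So 361^3 ≡ 462 (mod 523), giving x = 3.

3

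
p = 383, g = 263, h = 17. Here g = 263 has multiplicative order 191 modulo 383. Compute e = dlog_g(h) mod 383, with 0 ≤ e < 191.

Baby-step giant-step with m = ceil(sqrt(191)) = 14.
Baby table (263^j mod 383 for j=0..13):
  0:1  1:263  2:229  3:96  4:353  5:153  6:24  7:184
  8:134  9:6  10:46  11:225  12:193  13:203
Giant step factor: 263^(-14) ≡ 63 (mod 383).
Scan 17·63^i mod 383 for i = 0, 1, …:
  i=0: 17   i=1: 305   i=2: 65   i=3: 265
  i=4: 226   i=5: 67   i=6: 8   i=7: 121
  i=8: 346   i=9: 350   i=10: 219   i=11: 9
  i=12: 184
Match at i=12, j=7: e = 12·14 + 7 = 175.

175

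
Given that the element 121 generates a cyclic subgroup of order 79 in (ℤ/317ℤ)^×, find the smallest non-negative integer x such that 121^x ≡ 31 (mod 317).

Baby-step giant-step with m = ceil(sqrt(79)) = 9.
Baby table (121^j mod 317 for j=0..8):
  0:1  1:121  2:59  3:165  4:311  5:225  6:280  7:278
  8:36
Giant step factor: 121^(-9) ≡ 259 (mod 317).
Scan 31·259^i mod 317 for i = 0, 1, …:
  i=0: 31   i=1: 104   i=2: 308   i=3: 205
  i=4: 156   i=5: 145   i=6: 149   i=7: 234
  i=8: 59
Match at i=8, j=2: x = 8·9 + 2 = 74.

74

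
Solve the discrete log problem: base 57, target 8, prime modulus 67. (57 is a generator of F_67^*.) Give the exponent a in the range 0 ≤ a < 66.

Successive powers of 57 modulo 67:
  57^0=1  57^1=57  57^2=33  57^3=5  57^4=17  57^5=31
  57^6=25  57^7=18  57^8=21  57^9=58  57^10=23  57^11=38
  57^12=22  57^13=48  57^14=56  57^15=43  57^16=39  57^17=12
  57^18=14  57^19=61  57^20=60  57^21=3  57^22=37  57^23=32
  57^24=15  57^25=51  57^26=26  57^27=8
So 57^27 ≡ 8 (mod 67), giving a = 27.

27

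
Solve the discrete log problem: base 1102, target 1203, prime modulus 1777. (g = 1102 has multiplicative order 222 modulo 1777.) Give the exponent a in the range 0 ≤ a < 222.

Baby-step giant-step with m = ceil(sqrt(222)) = 15.
Baby table (1102^j mod 1777 for j=0..14):
  0:1  1:1102  2:713  3:292  4:147  5:287  6:1745  7:276
  8:285  9:1318  10:627  11:1478  12:1024  13:53  14:1542
Giant step factor: 1102^(-15) ≡ 1713 (mod 1777).
Scan 1203·1713^i mod 1777 for i = 0, 1, …:
  i=0: 1203   i=1: 1196   i=2: 1644   i=3: 1404
  i=4: 771   i=5: 412   i=6: 287
Match at i=6, j=5: a = 6·15 + 5 = 95.

95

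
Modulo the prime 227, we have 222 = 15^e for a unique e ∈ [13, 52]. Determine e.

Compute 15^13 mod 227 = 52, then multiply by 15 repeatedly:
  15^13=52  15^14=99  15^15=123  15^16=29  15^17=208
  15^18=169  15^19=38  15^20=116  15^21=151  15^22=222
Found 222 at exponent 22.

22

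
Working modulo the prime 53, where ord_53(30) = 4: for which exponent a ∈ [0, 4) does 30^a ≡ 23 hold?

Successive powers of 30 modulo 53:
  30^0=1  30^1=30  30^2=52  30^3=23
So 30^3 ≡ 23 (mod 53), giving a = 3.

3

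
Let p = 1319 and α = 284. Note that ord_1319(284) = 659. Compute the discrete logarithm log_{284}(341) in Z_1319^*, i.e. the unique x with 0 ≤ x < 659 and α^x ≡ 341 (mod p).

Baby-step giant-step with m = ceil(sqrt(659)) = 26.
Baby table (284^j mod 1319 for j=0..25):
  0:1  1:284  2:197  3:550  4:558  5:192  6:449  7:892
  8:80  9:297  10:1251  11:473  12:1113  13:851  14:307  15:134
  16:1124  17:18  18:1155  19:908  20:667  21:811  22:818  23:168
  24:228  25:121
Giant step factor: 284^(-26) ≡ 961 (mod 1319).
Scan 341·961^i mod 1319 for i = 0, 1, …:
  i=0: 341   i=1: 589   i=2: 178   i=3: 907
  i=4: 1087   i=5: 1278   i=6: 169   i=7: 172
  i=8: 417   i=9: 1080   i=10: 1146   i=11: 1260
  i=12: 18
Match at i=12, j=17: x = 12·26 + 17 = 329.

329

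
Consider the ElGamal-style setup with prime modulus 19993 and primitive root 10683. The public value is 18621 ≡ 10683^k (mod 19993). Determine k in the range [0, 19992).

15436

Baby-step giant-step with m = ceil(sqrt(19992)) = 142.
Baby table (10683^j mod 19993 for j=0..141):
  0:1  1:10683  2:6445  3:16036  4:12564  5:8203  6:3330  7:6843
  8:9361  9:18570  10:12764  11:5552  12:12778  13:15163  14:3043  15:19744
  16:18995  17:14628  18:5636  19:10465  20:16732  21:10536  22:15491  23:8292
  24:14446  25:651  26:17062  27:17158  28:3090  29:2027  30:2022  31:8586
  32:16347  33:16139  34:13298  35:12269  36:15612  37:1390  38:14564  39:1686
  40:17838  41:10071  42:6160  43:10317  44:15095  45:16340  46:1337  47:8169
  48:19975  49:7636  50:3948  51:11247  52:13764  53:12290  54:39  55:16777
  56:11439  57:5621  58:10164  59:29  60:9912  61:6968  62:5205  63:4482
  64:17964  65:16598  66:18510  67:11560  68:18712  69:10282  70:1064  71:10688
  72:19874  73:8275  74:12772  75:11044  76:4359  77:3500  78:3590  79:5396
  80:5649  81:9393  82:552  83:19074  84:18879  85:14966  86:17750  87:9638
  88:18797  89:18652  90:9078  91:14224  92:8192  93:5775  94:15920  95:12902
  96:324  97:2503  98:8908  99:17477  100:12157  101:18696  102:19291  103:17902
  104:14021  105:18780  106:16978  107:19471  108:1521  109:14527  110:6275  111:19289
  112:16529  113:1131  114:6701  115:11843  116:3065  117:14854  118:841  119:7546
  120:2142  121:10994  122:10020  123:1138  124:1510  125:16972  126:15352  127:2837
  128:18276  129:10863  130:10057  131:16542  132:59  133:10514  134:388  135:6453
  136:1535  137:4145  138:16533  139:3877  140:12488  141:16008
Giant step factor: 10683^(-142) ≡ 7366 (mod 19993).
Scan 18621·7366^i mod 19993 for i = 0, 1, …:
  i=0: 18621   i=1: 10306   i=2: 575   i=3: 16927
  i=4: 7934   i=5: 2305   i=6: 4573   i=7: 16506
  i=8: 5763   i=9: 5119     …   i=107: 10351
  i=108: 12157
Match at i=108, j=100: k = 108·142 + 100 = 15436.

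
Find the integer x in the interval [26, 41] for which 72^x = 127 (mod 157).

Compute 72^26 mod 157 = 145, then multiply by 72 repeatedly:
  72^26=145  72^27=78  72^28=121  72^29=77  72^30=49
  72^31=74  72^32=147  72^33=65  72^34=127
Found 127 at exponent 34.

34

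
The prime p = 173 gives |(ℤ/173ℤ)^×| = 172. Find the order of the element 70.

172

The order of 70 must divide p − 1 = 172 = 2^2 · 43.
Divisors: 1, 2, 4, 43, 86, 172.
Check each in increasing order: 70^1 ≡ 70;  70^2 ≡ 56;  70^4 ≡ 22;  70^43 ≡ 93;  70^86 ≡ 172;  70^172 ≡ 1.
Smallest exponent giving 1 is 172.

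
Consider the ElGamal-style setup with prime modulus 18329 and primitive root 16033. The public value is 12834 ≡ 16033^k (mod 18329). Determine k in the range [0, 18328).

6331

Baby-step giant-step with m = ceil(sqrt(18328)) = 136.
Baby table (16033^j mod 18329 for j=0..135):
  0:1  1:16033  2:11193  3:16459  4:4534  5:808  6:14390  7:7747
  8:10347  9:16001  10:11349  11:6534  12:9387  13:2352  14:6863  15:5492
  16:720  17:14819  18:12529  19:9946  20:1918  21:13561  22:4915  23:5824
  24:8266  25:10108  26:14875  27:12256  28:13568  29:7172  30:10859  31:13505
  32:5188  33:2202  34:3012  35:12810  36:6285  37:12892  38:1303  39:14268
  40:12924  41:1147  42:5864  43:8071  44:17932  45:13391  46:10326  47:9230
  48:14573  49:9146  50:5818  51:3713  52:16266  53:7766  54:3381  55:8720
  56:12477  57:1035  58:6410  59:827  60:7424  61:466  62:11475  63:10502
  64:8372  65:5009  66:9948  67:15655  68:17618  69:1175  70:14892  71:9882
  72:2230  73:12040  74:14621  75:8912  76:11541  77:5598  78:13950  79:9892
  80:15928  81:13996  82:14250  83:17594  84:1292  85:2866  86:18104  87:3388
  88:10977  89:17512  90:6274  91:1490  92:6483  93:16509  94:18037  95:10588
  96:12535  97:14499  98:14089  99:2341  100:13790  101:10672  102:2961  103:1603
  104:3641  105:16617  106:8346  107:9718  108:12194  109:9288  110:9708  111:16825
  112:7332  113:10079  114:8143  115:17581  116:12811  117:3989  118:5756  119:17762
  120:473  121:13732  122:15537  123:13611  124:89  125:15604  126:6411  127:16860
  128:288  129:16925  130:16009  131:11310  132:4433  133:12756  134:1966  135:13327
Giant step factor: 16033^(-136) ≡ 9037 (mod 18329).
Scan 12834·9037^i mod 18329 for i = 0, 1, …:
  i=0: 12834   i=1: 13275   i=2: 2870   i=3: 655
  i=4: 17297   i=5: 3277   i=6: 12914   i=7: 3075
  i=8: 2011   i=9: 9368     …   i=45: 8268
  i=46: 8912
Match at i=46, j=75: k = 46·136 + 75 = 6331.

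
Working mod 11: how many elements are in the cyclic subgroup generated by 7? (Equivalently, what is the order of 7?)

The order of 7 must divide p − 1 = 10 = 2 · 5.
Divisors: 1, 2, 5, 10.
Check each in increasing order: 7^1 ≡ 7;  7^2 ≡ 5;  7^5 ≡ 10;  7^10 ≡ 1.
Smallest exponent giving 1 is 10.

10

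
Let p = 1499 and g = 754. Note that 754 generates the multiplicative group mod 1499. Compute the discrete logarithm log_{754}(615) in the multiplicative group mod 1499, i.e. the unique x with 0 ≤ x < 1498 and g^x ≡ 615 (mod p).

1316

Baby-step giant-step with m = ceil(sqrt(1498)) = 39.
Baby table (754^j mod 1499 for j=0..38):
  0:1  1:754  2:395  3:1028  4:129  5:1330  6:1488  7:700
  8:152  9:684  10:80  11:360  12:121  13:1294  14:1326  15:1470
  16:619  17:537  18:168  19:756  20:404  21:319  22:686  23:89
  24:1150  25:678  26:53  27:988  28:1448  29:520  30:841  31:37
  32:916  33:1124  34:561  35:276  36:1242  37:1092  38:417
Giant step factor: 754^(-39) ≡ 818 (mod 1499).
Scan 615·818^i mod 1499 for i = 0, 1, …:
  i=0: 615   i=1: 905   i=2: 1283   i=3: 194
  i=4: 1297   i=5: 1153   i=6: 283   i=7: 648
  i=8: 917   i=9: 606     …   i=32: 1430
  i=33: 520
Match at i=33, j=29: x = 33·39 + 29 = 1316.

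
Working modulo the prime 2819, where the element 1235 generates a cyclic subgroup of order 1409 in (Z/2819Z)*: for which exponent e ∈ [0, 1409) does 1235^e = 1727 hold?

43

Baby-step giant-step with m = ceil(sqrt(1409)) = 38.
Baby table (1235^j mod 2819 for j=0..37):
  0:1  1:1235  2:146  3:2713  4:1583  5:1438  6:2779  7:1342
  8:2617  9:1421  10:1517  11:1679  12:1600  13:2700  14:2442  15:2359
  16:1338  17:496  18:837  19:1941  20:985  21:1486  22:41  23:2712
  24:348  25:1292  26:66  27:2578  28:1179  29:1461  30:175  31:1881
  32:179  33:1183  34:763  35:759  36:1457  37:873
Giant step factor: 1235^(-38) ≡ 2606 (mod 2819).
Scan 1727·2606^i mod 2819 for i = 0, 1, …:
  i=0: 1727   i=1: 1438
Match at i=1, j=5: e = 1·38 + 5 = 43.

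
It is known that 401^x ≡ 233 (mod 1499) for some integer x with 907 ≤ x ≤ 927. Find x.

916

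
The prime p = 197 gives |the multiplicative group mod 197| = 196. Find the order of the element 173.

98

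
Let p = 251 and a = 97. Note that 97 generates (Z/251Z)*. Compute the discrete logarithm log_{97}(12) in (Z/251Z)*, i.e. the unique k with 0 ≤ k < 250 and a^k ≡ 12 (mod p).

94

Baby-step giant-step with m = ceil(sqrt(250)) = 16.
Baby table (97^j mod 251 for j=0..15):
  0:1  1:97  2:122  3:37  4:75  5:247  6:114  7:14
  8:103  9:202  10:16  11:46  12:195  13:90  14:196  15:187
Giant step factor: 97^(-16) ≡ 15 (mod 251).
Scan 12·15^i mod 251 for i = 0, 1, …:
  i=0: 12   i=1: 180   i=2: 190   i=3: 89
  i=4: 80   i=5: 196
Match at i=5, j=14: k = 5·16 + 14 = 94.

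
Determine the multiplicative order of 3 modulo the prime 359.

179

The order of 3 must divide p − 1 = 358 = 2 · 179.
Divisors: 1, 2, 179, 358.
Check each in increasing order: 3^1 ≡ 3;  3^2 ≡ 9;  3^179 ≡ 1.
Smallest exponent giving 1 is 179.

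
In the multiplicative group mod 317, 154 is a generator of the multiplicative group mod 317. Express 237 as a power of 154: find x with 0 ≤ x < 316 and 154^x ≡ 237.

Baby-step giant-step with m = ceil(sqrt(316)) = 18.
Baby table (154^j mod 317 for j=0..17):
  0:1  1:154  2:258  3:107  4:311  5:27  6:37  7:309
  8:36  9:155  10:95  11:48  12:101  13:21  14:64  15:29
  16:28  17:191
Giant step factor: 154^(-18) ≡ 123 (mod 317).
Scan 237·123^i mod 317 for i = 0, 1, …:
  i=0: 237   i=1: 304   i=2: 303   i=3: 180
  i=4: 267   i=5: 190   i=6: 229   i=7: 271
  i=8: 48
Match at i=8, j=11: x = 8·18 + 11 = 155.

155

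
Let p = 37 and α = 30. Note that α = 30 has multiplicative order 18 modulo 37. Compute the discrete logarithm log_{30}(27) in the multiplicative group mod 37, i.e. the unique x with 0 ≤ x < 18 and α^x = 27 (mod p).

Successive powers of 30 modulo 37:
  30^0=1  30^1=30  30^2=12  30^3=27
So 30^3 ≡ 27 (mod 37), giving x = 3.

3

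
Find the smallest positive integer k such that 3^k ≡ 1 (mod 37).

18

The order of 3 must divide p − 1 = 36 = 2^2 · 3^2.
Divisors: 1, 2, 3, 4, 6, 9, 12, 18, 36.
Check each in increasing order: 3^1 ≡ 3;  3^2 ≡ 9;  3^3 ≡ 27;  3^4 ≡ 7;  3^6 ≡ 26;  3^9 ≡ 36;  3^12 ≡ 10;  3^18 ≡ 1.
Smallest exponent giving 1 is 18.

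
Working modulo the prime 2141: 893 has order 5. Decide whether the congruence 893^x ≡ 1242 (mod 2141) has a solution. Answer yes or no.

no

⟨893⟩ has order 5; its elements mod 2141 are {1, 585, 893, 997, 1806}.
1242 is not in this set.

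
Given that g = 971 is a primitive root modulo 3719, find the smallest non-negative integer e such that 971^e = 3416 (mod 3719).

3070

Baby-step giant-step with m = ceil(sqrt(3718)) = 61.
Baby table (971^j mod 3719 for j=0..60):
  0:1  1:971  2:1934  3:3538  4:2761  5:3251  6:3009  7:2324
  8:2890  9:2064  10:3322  11:1289  12:2035  13:1196  14:988  15:3565
  16:2945  17:3403  18:1841  19:2491  20:1411  21:1489  22:2847  23:1220
  24:1978  25:1634  26:2320  27:2725  28:1766  29:327  30:1402  31:188
  32:317  33:2849  34:3162  35:2127  36:1272  37:404  38:1789  39:346
  40:1256  41:3463  42:597  43:3242  44:1708  45:3513  46:800  47:3248
  48:96  49:241  50:3433  51:1219  52:1007  53:3419  54:2501  55:3683
  56:2234  57:1037  58:2797  59:1017  60:1972
Giant step factor: 971^(-61) ≡ 2689 (mod 3719).
Scan 3416·2689^i mod 3719 for i = 0, 1, …:
  i=0: 3416   i=1: 3413   i=2: 2784   i=3: 3548
  i=4: 1337   i=5: 2639   i=6: 419   i=7: 3553
  i=8: 3625   i=9: 126     …   i=49: 2017
  i=50: 1411
Match at i=50, j=20: e = 50·61 + 20 = 3070.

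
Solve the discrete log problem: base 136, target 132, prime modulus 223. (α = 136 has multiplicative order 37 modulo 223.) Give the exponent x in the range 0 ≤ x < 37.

26

Successive powers of 136 modulo 223:
  136^0=1  136^1=136  136^2=210  136^3=16  136^4=169  136^5=15
  136^6=33  136^7=28  136^8=17  136^9=82  136^10=2  136^11=49
  136^12=197  136^13=32  136^14=115  136^15=30  136^16=66  136^17=56
  136^18=34  136^19=164  136^20=4  136^21=98  136^22=171  136^23=64
  136^24=7  136^25=60  136^26=132
So 136^26 ≡ 132 (mod 223), giving x = 26.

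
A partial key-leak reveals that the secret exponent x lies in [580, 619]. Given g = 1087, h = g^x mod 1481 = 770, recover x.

605

Compute 1087^580 mod 1481 = 175, then multiply by 1087 repeatedly:
  1087^580=175  1087^581=657  1087^582=317  1087^583=987  1087^584=625
  1087^585=1077  1087^586=709  1087^587=563  1087^588=328  1087^589=1096
  1087^590=628  1087^591=1376  1087^592=1383  1087^593=106  1087^594=1185
  1087^595=1106  1087^596=1131  1087^597=167  1087^598=847  1087^599=988
  1087^600=231  1087^601=808  1087^602=63  1087^603=355  1087^604=825
  1087^605=770
Found 770 at exponent 605.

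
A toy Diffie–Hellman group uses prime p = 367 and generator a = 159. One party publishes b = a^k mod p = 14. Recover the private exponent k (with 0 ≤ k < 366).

272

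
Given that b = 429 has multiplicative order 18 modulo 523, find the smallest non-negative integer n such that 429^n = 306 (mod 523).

17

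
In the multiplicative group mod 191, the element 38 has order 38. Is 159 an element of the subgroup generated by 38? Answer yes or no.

159 ∈ ⟨38⟩ iff 159^38 ≡ 1 (mod 191), since |⟨38⟩| = 38.
159^38 mod 191 = 1.
Since 1 = 1, 159 lies in the subgroup.

yes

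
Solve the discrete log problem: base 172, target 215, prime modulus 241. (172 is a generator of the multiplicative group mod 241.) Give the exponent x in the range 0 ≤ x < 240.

3

Baby-step giant-step with m = ceil(sqrt(240)) = 16.
Baby table (172^j mod 241 for j=0..15):
  0:1  1:172  2:182  3:215  4:107  5:88  6:194  7:110
  8:122  9:17  10:32  11:202  12:40  13:132  14:50  15:165
Giant step factor: 172^(-16) ≡ 54 (mod 241).
Scan 215·54^i mod 241 for i = 0, 1, …:
  i=0: 215
Match at i=0, j=3: x = 0·16 + 3 = 3.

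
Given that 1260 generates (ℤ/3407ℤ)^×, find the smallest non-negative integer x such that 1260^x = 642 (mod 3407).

1507

Baby-step giant-step with m = ceil(sqrt(3406)) = 59.
Baby table (1260^j mod 3407 for j=0..58):
  0:1  1:1260  2:3345  3:241  4:437  5:2093  6:162  7:3107
  8:177  9:1565  10:2654  11:1773  12:2395  13:2505  14:1418  15:1412
  16:666  17:1038  18:2999  19:377  20:1447  21:475  22:2275  23:1213
  24:2044  25:3155  26:2738  27:1996  28:594  29:2307  30:649  31:60
  32:646  33:3094  34:832  35:2371  36:2928  37:2906  38:2442  39:399
  40:1911  41:2518  42:763  43:606  44:392  45:3312  46:2952  47:2483
  48:954  49:2776  50:2178  51:1645  52:1244  53:220  54:1233  55:3395
  56:1915  57:744  58:515
Giant step factor: 1260^(-59) ≡ 319 (mod 3407).
Scan 642·319^i mod 3407 for i = 0, 1, …:
  i=0: 642   i=1: 378   i=2: 1337   i=3: 628
  i=4: 2726   i=5: 809   i=6: 2546   i=7: 1308
  i=8: 1598   i=9: 2119     …   i=24: 2341
  i=25: 646
Match at i=25, j=32: x = 25·59 + 32 = 1507.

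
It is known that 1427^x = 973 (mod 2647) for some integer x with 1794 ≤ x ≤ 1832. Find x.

Compute 1427^1794 mod 2647 = 1634, then multiply by 1427 repeatedly:
  1427^1794=1634  1427^1795=2358  1427^1796=529  1427^1797=488  1427^1798=215
  1427^1799=2400  1427^1800=2229  1427^1801=1736  1427^1802=2327  1427^1803=1291
  1427^1804=2592  1427^1805=925  1427^1806=1769  1427^1807=1772  1427^1808=759
  1427^1809=470  1427^1810=999  1427^1811=1487  1427^1812=1702  1427^1813=1455
  1427^1814=1037  1427^1815=126  1427^1816=2453  1427^1817=1097  1427^1818=1042
  1427^1819=1967  1427^1820=1089  1427^1821=214  1427^1822=973
Found 973 at exponent 1822.

1822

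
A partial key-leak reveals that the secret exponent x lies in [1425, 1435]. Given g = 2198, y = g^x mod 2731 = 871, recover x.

1430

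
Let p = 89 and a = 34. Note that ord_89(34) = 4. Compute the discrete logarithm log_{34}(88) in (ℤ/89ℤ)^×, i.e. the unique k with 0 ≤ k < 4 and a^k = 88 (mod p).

2

Successive powers of 34 modulo 89:
  34^0=1  34^1=34  34^2=88
So 34^2 ≡ 88 (mod 89), giving k = 2.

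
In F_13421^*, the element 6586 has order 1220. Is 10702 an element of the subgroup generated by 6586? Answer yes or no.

yes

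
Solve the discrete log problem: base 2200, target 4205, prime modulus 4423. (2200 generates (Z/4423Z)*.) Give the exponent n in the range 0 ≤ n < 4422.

Baby-step giant-step with m = ceil(sqrt(4422)) = 67.
Baby table (2200^j mod 4423 for j=0..66):
  0:1  1:2200  2:1238  3:3455  4:2286  5:249  6:3771  7:3075
  8:2233  9:3070  10:79  11:1303  12:496  13:3142  14:3674  15:1979
  16:1568  17:4083  18:3910  19:3688  20:1818  21:1208  22:3800  23:530
  24:2751  25:1536  26:28  27:4101  28:3703  29:3857  30:2086  31:2549
  32:3859  33:2063  34:602  35:1923  36:2212  37:1100  38:619  39:3939
  40:1143  41:2336  42:4097  43:3749  44:3328  45:1535  46:2251  47:2863
  48:248  49:1571  50:1837  51:3201  52:784  53:4253  54:1955  55:1844
  56:909  57:604  58:1900  59:265  60:3587  61:768  62:14  63:4262
  64:4063  65:4140  66:1043
Giant step factor: 2200^(-67) ≡ 996 (mod 4423).
Scan 4205·996^i mod 4423 for i = 0, 1, …:
  i=0: 4205   i=1: 4022   i=2: 3097   i=3: 1781
  i=4: 253   i=5: 4300   i=6: 1336   i=7: 3756
  i=8: 3541   i=9: 1705     …   i=52: 3710
  i=53: 1955
Match at i=53, j=54: n = 53·67 + 54 = 3605.

3605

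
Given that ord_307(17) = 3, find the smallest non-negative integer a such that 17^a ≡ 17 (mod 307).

1

Successive powers of 17 modulo 307:
  17^0=1  17^1=17
So 17^1 ≡ 17 (mod 307), giving a = 1.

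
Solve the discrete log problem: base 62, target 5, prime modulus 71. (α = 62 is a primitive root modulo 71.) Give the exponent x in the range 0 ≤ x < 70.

14

Baby-step giant-step with m = ceil(sqrt(70)) = 9.
Baby table (62^j mod 71 for j=0..8):
  0:1  1:62  2:10  3:52  4:29  5:23  6:6  7:17
  8:60
Giant step factor: 62^(-9) ≡ 33 (mod 71).
Scan 5·33^i mod 71 for i = 0, 1, …:
  i=0: 5   i=1: 23
Match at i=1, j=5: x = 1·9 + 5 = 14.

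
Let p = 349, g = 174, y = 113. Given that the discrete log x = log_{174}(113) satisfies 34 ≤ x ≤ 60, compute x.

59

Compute 174^34 mod 349 = 5, then multiply by 174 repeatedly:
  174^34=5  174^35=172  174^36=263  174^37=43  174^38=153
  174^39=98  174^40=300  174^41=199  174^42=75  174^43=137
  174^44=106  174^45=296  174^46=201  174^47=74  174^48=312
  174^49=193  174^50=78  174^51=310  174^52=194  174^53=252
  174^54=223  174^55=63  174^56=143  174^57=103  174^58=123
  174^59=113
Found 113 at exponent 59.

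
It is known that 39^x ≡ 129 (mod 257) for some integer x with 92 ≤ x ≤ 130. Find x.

112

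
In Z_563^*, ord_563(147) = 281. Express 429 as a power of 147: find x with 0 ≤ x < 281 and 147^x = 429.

145

Baby-step giant-step with m = ceil(sqrt(281)) = 17.
Baby table (147^j mod 563 for j=0..16):
  0:1  1:147  2:215  3:77  4:59  5:228  6:299  7:39
  8:103  9:503  10:188  11:49  12:447  13:401  14:395  15:76
  16:475
Giant step factor: 147^(-17) ≡ 130 (mod 563).
Scan 429·130^i mod 563 for i = 0, 1, …:
  i=0: 429   i=1: 33   i=2: 349   i=3: 330
  i=4: 112   i=5: 485   i=6: 557   i=7: 346
  i=8: 503
Match at i=8, j=9: x = 8·17 + 9 = 145.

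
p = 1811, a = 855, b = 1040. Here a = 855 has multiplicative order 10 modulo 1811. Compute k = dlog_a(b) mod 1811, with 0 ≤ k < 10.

Successive powers of 855 modulo 1811:
  855^0=1  855^1=855  855^2=1192  855^3=1378  855^4=1040
So 855^4 ≡ 1040 (mod 1811), giving k = 4.

4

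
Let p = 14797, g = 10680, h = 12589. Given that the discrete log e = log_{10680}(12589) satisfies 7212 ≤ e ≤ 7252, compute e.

7235

Compute 10680^7212 mod 14797 = 14074, then multiply by 10680 repeatedly:
  10680^7212=14074  10680^7213=2394  10680^7214=13501  10680^7215=8712  10680^7216=624
  10680^7217=5670  10680^7218=6276  10680^7219=12067  10680^7220=8487  10680^7221=9535
  10680^7222=846  10680^7223=9110  10680^7224=4525  10680^7225=14795  10680^7226=8234
  10680^7227=549  10680^7228=3708  10680^7229=4668  10680^7230=3147  10680^7231=5973
  10680^7232=1773  10680^7233=10277  10680^7234=9011  10680^7235=12589
Found 12589 at exponent 7235.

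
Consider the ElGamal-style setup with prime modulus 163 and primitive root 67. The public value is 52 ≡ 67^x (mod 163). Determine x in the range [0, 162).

Baby-step giant-step with m = ceil(sqrt(162)) = 13.
Baby table (67^j mod 163 for j=0..12):
  0:1  1:67  2:88  3:28  4:83  5:19  6:132  7:42
  8:43  9:110  10:35  11:63  12:146
Giant step factor: 67^(-13) ≡ 82 (mod 163).
Scan 52·82^i mod 163 for i = 0, 1, …:
  i=0: 52   i=1: 26   i=2: 13   i=3: 88
Match at i=3, j=2: x = 3·13 + 2 = 41.

41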